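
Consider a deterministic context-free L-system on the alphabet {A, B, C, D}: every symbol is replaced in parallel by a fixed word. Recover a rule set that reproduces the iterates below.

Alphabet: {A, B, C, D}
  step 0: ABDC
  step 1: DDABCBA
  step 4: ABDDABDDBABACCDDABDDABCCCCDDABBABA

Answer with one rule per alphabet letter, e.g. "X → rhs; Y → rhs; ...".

  step 0 ⇒ step 1: ABDC ⇒ DD·AB·C·BA
    A ↦ DD
    B ↦ AB
    C ↦ BA
    D ↦ C

A->DD, B->AB, C->BA, D->C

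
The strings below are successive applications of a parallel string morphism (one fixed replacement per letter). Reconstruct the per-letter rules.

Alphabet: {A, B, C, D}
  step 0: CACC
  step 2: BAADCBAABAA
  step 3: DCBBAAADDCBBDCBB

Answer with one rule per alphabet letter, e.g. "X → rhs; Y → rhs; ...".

  step 2 ⇒ step 3: BAADCBAABAA ⇒ DC·B·B·AA·AD·DC·B·B·DC·B·B
    A ↦ B
    B ↦ DC
    C ↦ AD
    D ↦ AA

A->B, B->DC, C->AD, D->AA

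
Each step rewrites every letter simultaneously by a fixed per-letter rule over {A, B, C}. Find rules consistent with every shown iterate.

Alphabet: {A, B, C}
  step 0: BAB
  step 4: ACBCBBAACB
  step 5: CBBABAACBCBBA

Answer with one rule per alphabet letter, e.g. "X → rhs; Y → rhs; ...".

A->CB, B->A, C->B

  step 4 ⇒ step 5: ACBCBBAACB ⇒ CB·B·A·B·A·A·CB·CB·B·A
    A ↦ CB
    B ↦ A
    C ↦ B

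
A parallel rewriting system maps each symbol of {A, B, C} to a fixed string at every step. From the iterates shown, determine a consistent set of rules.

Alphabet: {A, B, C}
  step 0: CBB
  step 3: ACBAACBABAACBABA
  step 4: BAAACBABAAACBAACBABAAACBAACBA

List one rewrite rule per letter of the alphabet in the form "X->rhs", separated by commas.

  step 3 ⇒ step 4: ACBAACBABAACBABA ⇒ BA·A·AC·BA·BA·A·AC·BA·AC·BA·BA·A·AC·BA·AC·BA
    A ↦ BA
    B ↦ AC
    C ↦ A

A->BA, B->AC, C->A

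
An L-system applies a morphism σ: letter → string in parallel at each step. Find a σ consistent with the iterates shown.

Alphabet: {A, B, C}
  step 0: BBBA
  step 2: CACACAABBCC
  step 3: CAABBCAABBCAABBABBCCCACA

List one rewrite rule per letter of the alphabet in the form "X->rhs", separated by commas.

  step 2 ⇒ step 3: CACACAABBCC ⇒ CA·ABB·CA·ABB·CA·ABB·ABB·C·C·CA·CA
    A ↦ ABB
    B ↦ C
    C ↦ CA

A->ABB, B->C, C->CA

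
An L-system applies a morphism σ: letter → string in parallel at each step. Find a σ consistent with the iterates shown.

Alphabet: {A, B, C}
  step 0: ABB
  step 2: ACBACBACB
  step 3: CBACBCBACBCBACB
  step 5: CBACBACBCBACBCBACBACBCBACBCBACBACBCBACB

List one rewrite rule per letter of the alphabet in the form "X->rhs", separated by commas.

A->CB, B->CB, C->A

  step 2 ⇒ step 3: ACBACBACB ⇒ CB·A·CB·CB·A·CB·CB·A·CB
    A ↦ CB
    B ↦ CB
    C ↦ A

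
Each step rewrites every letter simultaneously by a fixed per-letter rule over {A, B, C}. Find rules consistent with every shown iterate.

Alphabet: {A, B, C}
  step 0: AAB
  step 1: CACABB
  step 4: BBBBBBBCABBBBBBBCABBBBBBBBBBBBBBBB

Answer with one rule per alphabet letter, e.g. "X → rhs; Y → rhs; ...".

  step 0 ⇒ step 1: AAB ⇒ CA·CA·BB
    A ↦ CA
    B ↦ BB
    C ↦ B  (constrained at step 1)

A->CA, B->BB, C->B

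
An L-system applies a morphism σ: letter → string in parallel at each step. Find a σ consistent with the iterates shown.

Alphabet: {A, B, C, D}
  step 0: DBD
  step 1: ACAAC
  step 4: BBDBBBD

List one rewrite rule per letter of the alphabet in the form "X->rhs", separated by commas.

A->B, B->A, C->D, D->AC

  step 0 ⇒ step 1: DBD ⇒ AC·A·AC
    B ↦ A
    D ↦ AC
    A ↦ B  (constrained at step 1)
    C ↦ D  (constrained at step 1)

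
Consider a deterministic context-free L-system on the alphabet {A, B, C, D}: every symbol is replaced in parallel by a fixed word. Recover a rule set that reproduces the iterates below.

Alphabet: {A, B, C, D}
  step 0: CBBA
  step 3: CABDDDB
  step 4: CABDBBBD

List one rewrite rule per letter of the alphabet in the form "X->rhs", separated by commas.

A->B, B->D, C->CA, D->B

  step 3 ⇒ step 4: CABDDDB ⇒ CA·B·D·B·B·B·D
    A ↦ B
    B ↦ D
    C ↦ CA
    D ↦ B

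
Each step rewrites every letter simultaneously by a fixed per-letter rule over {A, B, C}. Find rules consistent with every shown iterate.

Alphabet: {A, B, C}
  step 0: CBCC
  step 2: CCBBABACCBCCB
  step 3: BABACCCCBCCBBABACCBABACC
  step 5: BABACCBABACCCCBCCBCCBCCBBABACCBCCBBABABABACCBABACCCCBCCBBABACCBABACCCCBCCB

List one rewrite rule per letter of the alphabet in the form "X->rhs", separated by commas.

  step 2 ⇒ step 3: CCBBABACCBCCB ⇒ BA·BA·CC·CC·B·CC·B·BA·BA·CC·BA·BA·CC
    A ↦ B
    B ↦ CC
    C ↦ BA

A->B, B->CC, C->BA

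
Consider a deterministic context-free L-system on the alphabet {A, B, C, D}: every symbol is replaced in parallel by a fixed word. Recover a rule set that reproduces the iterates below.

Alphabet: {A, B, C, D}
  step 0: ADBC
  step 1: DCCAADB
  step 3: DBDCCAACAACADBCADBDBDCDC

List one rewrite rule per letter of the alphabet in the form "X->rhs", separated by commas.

A->DC, B->A, C->DB, D->CA

  step 0 ⇒ step 1: ADBC ⇒ DC·CA·A·DB
    A ↦ DC
    B ↦ A
    C ↦ DB
    D ↦ CA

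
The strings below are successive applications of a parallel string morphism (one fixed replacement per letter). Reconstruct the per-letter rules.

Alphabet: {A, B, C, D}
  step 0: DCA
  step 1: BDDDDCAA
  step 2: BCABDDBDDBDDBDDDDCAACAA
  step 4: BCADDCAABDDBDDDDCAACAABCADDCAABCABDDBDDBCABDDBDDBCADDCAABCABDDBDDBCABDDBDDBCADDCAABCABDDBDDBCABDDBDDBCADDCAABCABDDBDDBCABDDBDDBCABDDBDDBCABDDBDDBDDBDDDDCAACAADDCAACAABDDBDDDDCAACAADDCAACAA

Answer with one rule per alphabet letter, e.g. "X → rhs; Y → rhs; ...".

  step 1 ⇒ step 2: BDDDDCAA ⇒ BCA·BDD·BDD·BDD·BDD·DD·CAA·CAA
    A ↦ CAA
    B ↦ BCA
    C ↦ DD
    D ↦ BDD

A->CAA, B->BCA, C->DD, D->BDD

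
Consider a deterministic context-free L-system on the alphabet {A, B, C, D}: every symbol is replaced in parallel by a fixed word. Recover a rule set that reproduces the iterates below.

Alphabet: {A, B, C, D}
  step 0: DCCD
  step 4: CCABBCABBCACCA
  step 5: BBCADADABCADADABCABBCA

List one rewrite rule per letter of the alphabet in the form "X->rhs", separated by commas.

  step 4 ⇒ step 5: CCABBCABBCACCA ⇒ B·B·CA·DA·DA·B·CA·DA·DA·B·CA·B·B·CA
    A ↦ CA
    B ↦ DA
    C ↦ B
    D ↦ C  (constrained at step 0)

A->CA, B->DA, C->B, D->C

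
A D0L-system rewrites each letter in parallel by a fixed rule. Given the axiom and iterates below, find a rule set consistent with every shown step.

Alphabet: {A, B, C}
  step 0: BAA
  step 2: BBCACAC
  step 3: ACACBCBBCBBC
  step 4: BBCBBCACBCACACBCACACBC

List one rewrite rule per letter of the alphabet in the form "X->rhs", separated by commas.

  step 3 ⇒ step 4: ACACBCBBCBBC ⇒ B·BC·B·BC·AC·BC·AC·AC·BC·AC·AC·BC
    A ↦ B
    B ↦ AC
    C ↦ BC

A->B, B->AC, C->BC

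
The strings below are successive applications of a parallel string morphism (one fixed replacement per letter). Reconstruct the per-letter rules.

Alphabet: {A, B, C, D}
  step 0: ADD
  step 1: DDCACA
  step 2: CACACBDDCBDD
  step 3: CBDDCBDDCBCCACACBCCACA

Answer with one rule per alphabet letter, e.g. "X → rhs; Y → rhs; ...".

A->DD, B->C, C->CB, D->CA

  step 2 ⇒ step 3: CACACBDDCBDD ⇒ CB·DD·CB·DD·CB·C·CA·CA·CB·C·CA·CA
    A ↦ DD
    B ↦ C
    C ↦ CB
    D ↦ CA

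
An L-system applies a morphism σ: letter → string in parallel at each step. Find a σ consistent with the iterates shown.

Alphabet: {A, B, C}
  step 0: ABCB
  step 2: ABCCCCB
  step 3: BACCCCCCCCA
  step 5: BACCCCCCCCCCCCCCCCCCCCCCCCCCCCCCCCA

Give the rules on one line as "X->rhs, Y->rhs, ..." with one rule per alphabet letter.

  step 2 ⇒ step 3: ABCCCCB ⇒ B·A·CC·CC·CC·CC·A
    A ↦ B
    B ↦ A
    C ↦ CC

A->B, B->A, C->CC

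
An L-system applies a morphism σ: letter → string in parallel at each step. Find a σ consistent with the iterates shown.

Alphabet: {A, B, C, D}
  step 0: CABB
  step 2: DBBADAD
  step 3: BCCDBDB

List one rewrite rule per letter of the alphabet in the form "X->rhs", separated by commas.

A->D, B->C, C->AD, D->B

  step 2 ⇒ step 3: DBBADAD ⇒ B·C·C·D·B·D·B
    A ↦ D
    B ↦ C
    D ↦ B
    C ↦ AD  (constrained at step 0)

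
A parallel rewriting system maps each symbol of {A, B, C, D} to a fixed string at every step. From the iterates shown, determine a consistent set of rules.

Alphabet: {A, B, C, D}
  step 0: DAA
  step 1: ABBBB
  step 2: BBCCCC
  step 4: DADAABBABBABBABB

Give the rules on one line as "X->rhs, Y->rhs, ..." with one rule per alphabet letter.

A->BB, B->C, C->DA, D->A

  step 1 ⇒ step 2: ABBBB ⇒ BB·C·C·C·C
    A ↦ BB
    B ↦ C
    C ↦ DA  (constrained at step 2)
  step 0 ⇒ step 1: DAA ⇒ A·BB·BB
    D ↦ A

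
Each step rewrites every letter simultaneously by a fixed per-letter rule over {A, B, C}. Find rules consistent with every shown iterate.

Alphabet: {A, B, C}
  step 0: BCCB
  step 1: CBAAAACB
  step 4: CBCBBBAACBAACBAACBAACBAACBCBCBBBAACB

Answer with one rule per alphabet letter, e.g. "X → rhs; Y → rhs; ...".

  step 0 ⇒ step 1: BCCB ⇒ CB·AA·AA·CB
    B ↦ CB
    C ↦ AA
    A ↦ B  (constrained at step 1)

A->B, B->CB, C->AA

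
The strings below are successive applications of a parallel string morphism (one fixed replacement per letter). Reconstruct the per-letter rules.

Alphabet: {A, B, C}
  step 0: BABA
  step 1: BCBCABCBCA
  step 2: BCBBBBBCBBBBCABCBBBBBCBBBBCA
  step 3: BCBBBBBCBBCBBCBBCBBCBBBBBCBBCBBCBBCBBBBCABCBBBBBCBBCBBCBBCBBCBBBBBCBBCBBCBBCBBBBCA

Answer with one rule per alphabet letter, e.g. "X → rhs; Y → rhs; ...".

A->CA, B->BCB, C->BBB

  step 2 ⇒ step 3: BCBBBBBCBBBBCABCBBBBBCBBBBCA ⇒ BCB·BBB·BCB·BCB·BCB·BCB·BCB·BBB·BCB·BCB·BCB·BCB·BBB·CA·BCB·BBB·BCB·BCB·BCB·BCB·BCB·BBB·BCB·BCB·BCB·BCB·BBB·CA
    A ↦ CA
    B ↦ BCB
    C ↦ BBB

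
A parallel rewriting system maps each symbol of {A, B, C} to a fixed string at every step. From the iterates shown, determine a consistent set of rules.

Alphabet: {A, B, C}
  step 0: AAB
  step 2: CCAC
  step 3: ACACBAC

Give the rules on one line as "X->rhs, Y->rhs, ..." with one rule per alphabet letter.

  step 2 ⇒ step 3: CCAC ⇒ AC·AC·B·AC
    A ↦ B
    C ↦ AC
    B ↦ C  (constrained at step 0)

A->B, B->C, C->AC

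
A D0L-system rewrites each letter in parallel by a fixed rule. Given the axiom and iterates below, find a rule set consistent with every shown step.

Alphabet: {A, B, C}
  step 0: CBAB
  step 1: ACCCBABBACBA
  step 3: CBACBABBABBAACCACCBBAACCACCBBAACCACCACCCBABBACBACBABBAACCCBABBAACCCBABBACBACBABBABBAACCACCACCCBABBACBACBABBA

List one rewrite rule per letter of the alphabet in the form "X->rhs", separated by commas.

A->BBA, B->CBA, C->ACC

  step 0 ⇒ step 1: CBAB ⇒ ACC·CBA·BBA·CBA
    A ↦ BBA
    B ↦ CBA
    C ↦ ACC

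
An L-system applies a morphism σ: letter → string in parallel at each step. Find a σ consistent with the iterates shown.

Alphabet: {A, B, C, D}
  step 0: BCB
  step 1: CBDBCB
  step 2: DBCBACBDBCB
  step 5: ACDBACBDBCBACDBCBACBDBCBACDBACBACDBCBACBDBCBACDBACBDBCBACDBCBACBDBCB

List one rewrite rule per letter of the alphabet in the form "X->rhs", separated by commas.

  step 1 ⇒ step 2: CBDBCB ⇒ DB·CB·A·CB·DB·CB
    B ↦ CB
    C ↦ DB
    D ↦ A
    A ↦ AC  (constrained at step 2)

A->AC, B->CB, C->DB, D->A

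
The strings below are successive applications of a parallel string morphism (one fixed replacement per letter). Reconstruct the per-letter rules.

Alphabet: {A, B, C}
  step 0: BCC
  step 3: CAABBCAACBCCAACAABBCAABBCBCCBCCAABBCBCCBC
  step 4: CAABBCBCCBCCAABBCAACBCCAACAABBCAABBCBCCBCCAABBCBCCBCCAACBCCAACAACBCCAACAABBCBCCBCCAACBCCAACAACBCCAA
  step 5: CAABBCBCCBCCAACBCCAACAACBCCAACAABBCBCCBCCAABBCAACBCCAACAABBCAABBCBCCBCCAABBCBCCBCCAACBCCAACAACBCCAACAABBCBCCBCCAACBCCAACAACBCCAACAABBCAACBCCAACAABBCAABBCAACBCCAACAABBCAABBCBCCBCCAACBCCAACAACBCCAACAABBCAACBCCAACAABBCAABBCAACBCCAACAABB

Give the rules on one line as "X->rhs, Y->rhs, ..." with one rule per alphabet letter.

  step 4 ⇒ step 5: CAABBCBCCBCCAABBCAACBCCAACAABBCAABBCBCCBCCAABBCBCCBCCAACBCCAACAACBCCAACAABBCBCCBCCAACBCCAACAACBCCAA ⇒ CAA·B·B·CBC·CBC·CAA·CBC·CAA·CAA·CBC·CAA·CAA·B·B·CBC·CBC·CAA·B·B·CAA·CBC·CAA·CAA·B·B·CAA·B·B·CBC·CBC·CAA·B·B·CBC·CBC·CAA·CBC·CAA·CAA·CBC·CAA·CAA·B·B·CBC·CBC·CAA·CBC·CAA·CAA·CBC·CAA·CAA·B·B·CAA·CBC·CAA·CAA·B·B·CAA·B·B·CAA·CBC·CAA·CAA·B·B·CAA·B·B·CBC·CBC·CAA·CBC·CAA·CAA·CBC·CAA·CAA·B·B·CAA·CBC·CAA·CAA·B·B·CAA·B·B·CAA·CBC·CAA·CAA·B·B
    A ↦ B
    B ↦ CBC
    C ↦ CAA

A->B, B->CBC, C->CAA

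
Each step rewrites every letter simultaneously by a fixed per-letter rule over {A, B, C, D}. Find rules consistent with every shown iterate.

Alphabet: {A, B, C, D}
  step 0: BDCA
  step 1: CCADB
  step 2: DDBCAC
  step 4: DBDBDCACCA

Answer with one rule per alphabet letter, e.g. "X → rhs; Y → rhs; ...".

  step 1 ⇒ step 2: CCADB ⇒ D·D·B·CA·C
    A ↦ B
    B ↦ C
    C ↦ D
    D ↦ CA

A->B, B->C, C->D, D->CA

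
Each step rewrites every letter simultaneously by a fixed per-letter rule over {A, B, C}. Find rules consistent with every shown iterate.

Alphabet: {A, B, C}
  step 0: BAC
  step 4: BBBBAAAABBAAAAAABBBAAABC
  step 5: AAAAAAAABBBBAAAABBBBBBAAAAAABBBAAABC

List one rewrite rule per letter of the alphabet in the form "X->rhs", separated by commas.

A->B, B->AA, C->ABC

  step 4 ⇒ step 5: BBBBAAAABBAAAAAABBBAAABC ⇒ AA·AA·AA·AA·B·B·B·B·AA·AA·B·B·B·B·B·B·AA·AA·AA·B·B·B·AA·ABC
    A ↦ B
    B ↦ AA
    C ↦ ABC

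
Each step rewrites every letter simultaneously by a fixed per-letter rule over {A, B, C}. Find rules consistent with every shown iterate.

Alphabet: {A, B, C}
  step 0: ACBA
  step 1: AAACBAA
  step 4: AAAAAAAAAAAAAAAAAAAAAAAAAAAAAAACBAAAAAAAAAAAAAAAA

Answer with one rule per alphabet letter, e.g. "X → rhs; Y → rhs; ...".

A->AA, B->CB, C->A

  step 0 ⇒ step 1: ACBA ⇒ AA·A·CB·AA
    A ↦ AA
    B ↦ CB
    C ↦ A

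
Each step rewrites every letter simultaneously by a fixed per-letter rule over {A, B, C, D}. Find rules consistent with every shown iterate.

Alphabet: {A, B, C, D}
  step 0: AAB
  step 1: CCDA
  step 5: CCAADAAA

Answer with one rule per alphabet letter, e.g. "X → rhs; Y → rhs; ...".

A->C, B->DA, C->A, D->CB

  step 0 ⇒ step 1: AAB ⇒ C·C·DA
    A ↦ C
    B ↦ DA
    C ↦ A  (constrained at step 1)
    D ↦ CB  (constrained at step 1)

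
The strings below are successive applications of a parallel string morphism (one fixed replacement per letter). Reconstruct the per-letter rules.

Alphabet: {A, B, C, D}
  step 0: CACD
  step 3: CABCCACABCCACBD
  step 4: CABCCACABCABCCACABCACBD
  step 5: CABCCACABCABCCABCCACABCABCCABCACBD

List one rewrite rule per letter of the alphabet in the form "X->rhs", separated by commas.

  step 4 ⇒ step 5: CABCCACABCABCCACABCACBD ⇒ CA·B·C·CA·CA·B·CA·B·C·CA·B·C·CA·CA·B·CA·B·C·CA·B·CA·C·BD
    A ↦ B
    B ↦ C
    C ↦ CA
    D ↦ BD

A->B, B->C, C->CA, D->BD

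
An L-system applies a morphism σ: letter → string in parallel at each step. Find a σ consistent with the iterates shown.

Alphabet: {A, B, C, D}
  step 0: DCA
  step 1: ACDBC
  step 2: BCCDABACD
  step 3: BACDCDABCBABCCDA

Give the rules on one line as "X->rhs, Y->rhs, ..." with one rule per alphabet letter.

A->BC, B->BA, C->CD, D->A

  step 2 ⇒ step 3: BCCDABACD ⇒ BA·CD·CD·A·BC·BA·BC·CD·A
    A ↦ BC
    B ↦ BA
    C ↦ CD
    D ↦ A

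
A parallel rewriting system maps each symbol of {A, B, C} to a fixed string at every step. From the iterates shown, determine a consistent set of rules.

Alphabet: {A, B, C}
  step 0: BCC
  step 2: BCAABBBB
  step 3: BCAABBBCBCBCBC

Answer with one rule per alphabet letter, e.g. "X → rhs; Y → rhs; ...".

  step 2 ⇒ step 3: BCAABBBB ⇒ BC·AA·B·B·BC·BC·BC·BC
    A ↦ B
    B ↦ BC
    C ↦ AA

A->B, B->BC, C->AA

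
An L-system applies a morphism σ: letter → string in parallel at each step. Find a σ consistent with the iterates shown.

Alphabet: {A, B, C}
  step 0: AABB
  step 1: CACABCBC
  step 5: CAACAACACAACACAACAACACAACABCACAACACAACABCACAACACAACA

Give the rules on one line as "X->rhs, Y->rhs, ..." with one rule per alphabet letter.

  step 0 ⇒ step 1: AABB ⇒ CA·CA·BC·BC
    A ↦ CA
    B ↦ BC
    C ↦ A  (constrained at step 1)

A->CA, B->BC, C->A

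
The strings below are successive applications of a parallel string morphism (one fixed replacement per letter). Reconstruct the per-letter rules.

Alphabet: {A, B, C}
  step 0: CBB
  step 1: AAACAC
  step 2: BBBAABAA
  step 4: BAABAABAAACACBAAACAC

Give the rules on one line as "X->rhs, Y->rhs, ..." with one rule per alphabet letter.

A->B, B->AC, C->AA

  step 1 ⇒ step 2: AAACAC ⇒ B·B·B·AA·B·AA
    A ↦ B
    C ↦ AA
  step 0 ⇒ step 1: CBB ⇒ AA·AC·AC
    B ↦ AC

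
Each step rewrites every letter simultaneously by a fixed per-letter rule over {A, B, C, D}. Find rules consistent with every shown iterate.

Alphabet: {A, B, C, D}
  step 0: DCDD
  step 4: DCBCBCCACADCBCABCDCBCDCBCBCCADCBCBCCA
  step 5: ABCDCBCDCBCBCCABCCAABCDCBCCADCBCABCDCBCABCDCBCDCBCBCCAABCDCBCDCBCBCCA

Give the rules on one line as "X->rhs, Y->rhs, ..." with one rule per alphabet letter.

  step 4 ⇒ step 5: DCBCBCCACADCBCABCDCBCDCBCBCCADCBCBCCA ⇒ A·BC·DC·BC·DC·BC·BC·CA·BC·CA·A·BC·DC·BC·CA·DC·BC·A·BC·DC·BC·A·BC·DC·BC·DC·BC·BC·CA·A·BC·DC·BC·DC·BC·BC·CA
    A ↦ CA
    B ↦ DC
    C ↦ BC
    D ↦ A

A->CA, B->DC, C->BC, D->A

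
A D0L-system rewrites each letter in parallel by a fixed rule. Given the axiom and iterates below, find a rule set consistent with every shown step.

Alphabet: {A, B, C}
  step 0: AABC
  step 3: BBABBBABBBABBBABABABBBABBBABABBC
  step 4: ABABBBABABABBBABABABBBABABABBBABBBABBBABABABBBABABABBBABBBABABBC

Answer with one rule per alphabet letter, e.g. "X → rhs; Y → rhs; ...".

  step 3 ⇒ step 4: BBABBBABBBABBBABABABBBABBBABABBC ⇒ AB·AB·BB·AB·AB·AB·BB·AB·AB·AB·BB·AB·AB·AB·BB·AB·BB·AB·BB·AB·AB·AB·BB·AB·AB·AB·BB·AB·BB·AB·AB·BC
    A ↦ BB
    B ↦ AB
    C ↦ BC

A->BB, B->AB, C->BC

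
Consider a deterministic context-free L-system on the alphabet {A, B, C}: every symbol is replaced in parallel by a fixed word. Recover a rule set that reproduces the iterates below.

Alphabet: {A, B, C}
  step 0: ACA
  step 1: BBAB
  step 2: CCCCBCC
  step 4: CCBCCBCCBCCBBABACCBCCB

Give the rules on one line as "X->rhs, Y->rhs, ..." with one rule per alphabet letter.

A->B, B->CC, C->BA

  step 1 ⇒ step 2: BBAB ⇒ CC·CC·B·CC
    A ↦ B
    B ↦ CC
  step 0 ⇒ step 1: ACA ⇒ B·BA·B
    C ↦ BA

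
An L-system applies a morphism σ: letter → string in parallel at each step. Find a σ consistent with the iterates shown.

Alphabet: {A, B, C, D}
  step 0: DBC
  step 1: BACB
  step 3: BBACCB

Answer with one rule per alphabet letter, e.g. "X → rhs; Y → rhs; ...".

  step 0 ⇒ step 1: DBC ⇒ BA·C·B
    B ↦ C
    C ↦ B
    D ↦ BA
    A ↦ DB  (constrained at step 1)

A->DB, B->C, C->B, D->BA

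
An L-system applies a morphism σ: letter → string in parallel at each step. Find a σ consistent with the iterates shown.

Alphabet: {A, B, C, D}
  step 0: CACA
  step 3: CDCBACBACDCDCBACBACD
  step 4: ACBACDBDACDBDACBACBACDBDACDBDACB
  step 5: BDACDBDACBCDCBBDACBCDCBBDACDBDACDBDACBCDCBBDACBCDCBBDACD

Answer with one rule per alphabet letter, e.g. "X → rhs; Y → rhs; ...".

  step 4 ⇒ step 5: ACBACDBDACDBDACBACBACDBDACDBDACB ⇒ BD·A·CD·BD·A·CB·CD·CB·BD·A·CB·CD·CB·BD·A·CD·BD·A·CD·BD·A·CB·CD·CB·BD·A·CB·CD·CB·BD·A·CD
    A ↦ BD
    B ↦ CD
    C ↦ A
    D ↦ CB

A->BD, B->CD, C->A, D->CB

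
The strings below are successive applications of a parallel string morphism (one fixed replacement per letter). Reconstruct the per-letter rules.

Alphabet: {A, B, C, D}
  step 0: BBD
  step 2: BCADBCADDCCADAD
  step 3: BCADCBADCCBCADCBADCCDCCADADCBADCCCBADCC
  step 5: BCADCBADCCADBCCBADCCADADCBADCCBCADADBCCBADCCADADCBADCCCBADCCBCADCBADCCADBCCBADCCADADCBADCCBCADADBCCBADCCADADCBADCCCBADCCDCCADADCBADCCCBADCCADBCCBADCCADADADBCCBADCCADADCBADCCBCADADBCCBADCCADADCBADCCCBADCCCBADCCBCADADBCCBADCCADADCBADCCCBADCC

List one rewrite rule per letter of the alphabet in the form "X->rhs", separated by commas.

  step 2 ⇒ step 3: BCADBCADDCCADAD ⇒ BC·AD·CBA·DCC·BC·AD·CBA·DCC·DCC·AD·AD·CBA·DCC·CBA·DCC
    A ↦ CBA
    B ↦ BC
    C ↦ AD
    D ↦ DCC

A->CBA, B->BC, C->AD, D->DCC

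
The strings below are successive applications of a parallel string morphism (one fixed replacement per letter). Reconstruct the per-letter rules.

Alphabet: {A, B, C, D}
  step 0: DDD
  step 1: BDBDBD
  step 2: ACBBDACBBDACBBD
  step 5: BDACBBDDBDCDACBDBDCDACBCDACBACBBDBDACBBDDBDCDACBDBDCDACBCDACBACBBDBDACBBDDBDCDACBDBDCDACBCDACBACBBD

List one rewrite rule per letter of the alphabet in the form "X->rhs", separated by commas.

  step 1 ⇒ step 2: BDBDBD ⇒ ACB·BD·ACB·BD·ACB·BD
    B ↦ ACB
    D ↦ BD
    A ↦ C  (constrained at step 2)
    C ↦ D  (constrained at step 2)

A->C, B->ACB, C->D, D->BD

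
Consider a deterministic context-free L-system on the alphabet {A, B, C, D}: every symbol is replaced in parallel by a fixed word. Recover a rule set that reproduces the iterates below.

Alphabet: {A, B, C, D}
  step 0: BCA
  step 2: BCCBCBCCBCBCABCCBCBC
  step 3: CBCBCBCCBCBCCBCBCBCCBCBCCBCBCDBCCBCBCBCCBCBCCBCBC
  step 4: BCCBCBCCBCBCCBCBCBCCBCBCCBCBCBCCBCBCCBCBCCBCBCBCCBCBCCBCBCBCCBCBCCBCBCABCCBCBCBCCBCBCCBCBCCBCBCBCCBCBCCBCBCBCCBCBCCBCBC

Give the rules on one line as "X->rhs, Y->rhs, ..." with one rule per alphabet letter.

A->DBC, B->CBC, C->BC, D->ABC

  step 3 ⇒ step 4: CBCBCBCCBCBCCBCBCBCCBCBCCBCBCDBCCBCBCBCCBCBCCBCBC ⇒ BC·CBC·BC·CBC·BC·CBC·BC·BC·CBC·BC·CBC·BC·BC·CBC·BC·CBC·BC·CBC·BC·BC·CBC·BC·CBC·BC·BC·CBC·BC·CBC·BC·ABC·CBC·BC·BC·CBC·BC·CBC·BC·CBC·BC·BC·CBC·BC·CBC·BC·BC·CBC·BC·CBC·BC
    B ↦ CBC
    C ↦ BC
    D ↦ ABC
  step 2 ⇒ step 3: BCCBCBCCBCBCABCCBCBC ⇒ CBC·BC·BC·CBC·BC·CBC·BC·BC·CBC·BC·CBC·BC·DBC·CBC·BC·BC·CBC·BC·CBC·BC
    A ↦ DBC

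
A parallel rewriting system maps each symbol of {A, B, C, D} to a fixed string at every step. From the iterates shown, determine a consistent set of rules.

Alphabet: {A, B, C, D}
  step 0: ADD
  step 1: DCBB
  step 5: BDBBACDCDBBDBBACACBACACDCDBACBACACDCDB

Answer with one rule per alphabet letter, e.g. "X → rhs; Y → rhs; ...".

  step 0 ⇒ step 1: ADD ⇒ DC·B·B
    A ↦ DC
    D ↦ B
    B ↦ AC  (constrained at step 1)
    C ↦ DB  (constrained at step 1)

A->DC, B->AC, C->DB, D->B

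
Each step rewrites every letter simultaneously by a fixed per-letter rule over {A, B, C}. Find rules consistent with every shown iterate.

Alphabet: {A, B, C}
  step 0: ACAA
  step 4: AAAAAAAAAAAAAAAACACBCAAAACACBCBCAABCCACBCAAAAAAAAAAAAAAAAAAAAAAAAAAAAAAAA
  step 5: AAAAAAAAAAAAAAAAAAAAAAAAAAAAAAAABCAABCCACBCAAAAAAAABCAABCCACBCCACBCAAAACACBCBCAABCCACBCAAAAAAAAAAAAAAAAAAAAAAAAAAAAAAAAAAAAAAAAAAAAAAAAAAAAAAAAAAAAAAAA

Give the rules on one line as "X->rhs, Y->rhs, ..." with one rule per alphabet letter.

  step 4 ⇒ step 5: AAAAAAAAAAAAAAAACACBCAAAACACBCBCAABCCACBCAAAAAAAAAAAAAAAAAAAAAAAAAAAAAAAA ⇒ AA·AA·AA·AA·AA·AA·AA·AA·AA·AA·AA·AA·AA·AA·AA·AA·BC·AA·BC·CAC·BC·AA·AA·AA·AA·BC·AA·BC·CAC·BC·CAC·BC·AA·AA·CAC·BC·BC·AA·BC·CAC·BC·AA·AA·AA·AA·AA·AA·AA·AA·AA·AA·AA·AA·AA·AA·AA·AA·AA·AA·AA·AA·AA·AA·AA·AA·AA·AA·AA·AA·AA·AA·AA·AA
    A ↦ AA
    B ↦ CAC
    C ↦ BC

A->AA, B->CAC, C->BC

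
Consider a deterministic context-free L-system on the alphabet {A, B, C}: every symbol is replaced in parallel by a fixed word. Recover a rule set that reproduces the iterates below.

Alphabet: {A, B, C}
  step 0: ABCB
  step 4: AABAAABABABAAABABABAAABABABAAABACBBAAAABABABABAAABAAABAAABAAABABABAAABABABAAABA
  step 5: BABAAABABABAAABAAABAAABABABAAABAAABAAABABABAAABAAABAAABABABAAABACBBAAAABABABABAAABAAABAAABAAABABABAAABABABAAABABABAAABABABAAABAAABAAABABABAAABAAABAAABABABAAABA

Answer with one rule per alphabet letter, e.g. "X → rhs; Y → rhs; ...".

  step 4 ⇒ step 5: AABAAABABABAAABABABAAABABABAAABACBBAAAABABABABAAABAAABAAABAAABABABAAABABABAAABA ⇒ BA·BA·AA·BA·BA·BA·AA·BA·AA·BA·AA·BA·BA·BA·AA·BA·AA·BA·AA·BA·BA·BA·AA·BA·AA·BA·AA·BA·BA·BA·AA·BA·CBB·AA·AA·BA·BA·BA·BA·AA·BA·AA·BA·AA·BA·AA·BA·BA·BA·AA·BA·BA·BA·AA·BA·BA·BA·AA·BA·BA·BA·AA·BA·AA·BA·AA·BA·BA·BA·AA·BA·AA·BA·AA·BA·BA·BA·AA·BA
    A ↦ BA
    B ↦ AA
    C ↦ CBB

A->BA, B->AA, C->CBB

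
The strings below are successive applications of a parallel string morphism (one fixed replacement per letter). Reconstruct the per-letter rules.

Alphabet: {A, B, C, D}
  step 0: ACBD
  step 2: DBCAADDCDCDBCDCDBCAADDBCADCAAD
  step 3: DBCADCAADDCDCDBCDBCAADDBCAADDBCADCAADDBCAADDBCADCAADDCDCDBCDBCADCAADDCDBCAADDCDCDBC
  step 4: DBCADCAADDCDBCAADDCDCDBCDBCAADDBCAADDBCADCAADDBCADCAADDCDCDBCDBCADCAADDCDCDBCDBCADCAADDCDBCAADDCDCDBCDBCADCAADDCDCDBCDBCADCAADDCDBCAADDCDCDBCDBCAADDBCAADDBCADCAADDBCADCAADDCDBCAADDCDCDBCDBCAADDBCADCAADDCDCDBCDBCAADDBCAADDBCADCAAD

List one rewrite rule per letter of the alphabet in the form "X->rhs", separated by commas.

  step 3 ⇒ step 4: DBCADCAADDCDCDBCDBCAADDBCAADDBCADCAADDBCAADDBCADCAADDCDCDBCDBCADCAADDCDBCAADDCDCDBC ⇒ DBC·ADC·AAD·DC·DBC·AAD·DC·DC·DBC·DBC·AAD·DBC·AAD·DBC·ADC·AAD·DBC·ADC·AAD·DC·DC·DBC·DBC·ADC·AAD·DC·DC·DBC·DBC·ADC·AAD·DC·DBC·AAD·DC·DC·DBC·DBC·ADC·AAD·DC·DC·DBC·DBC·ADC·AAD·DC·DBC·AAD·DC·DC·DBC·DBC·AAD·DBC·AAD·DBC·ADC·AAD·DBC·ADC·AAD·DC·DBC·AAD·DC·DC·DBC·DBC·AAD·DBC·ADC·AAD·DC·DC·DBC·DBC·AAD·DBC·AAD·DBC·ADC·AAD
    A ↦ DC
    B ↦ ADC
    C ↦ AAD
    D ↦ DBC

A->DC, B->ADC, C->AAD, D->DBC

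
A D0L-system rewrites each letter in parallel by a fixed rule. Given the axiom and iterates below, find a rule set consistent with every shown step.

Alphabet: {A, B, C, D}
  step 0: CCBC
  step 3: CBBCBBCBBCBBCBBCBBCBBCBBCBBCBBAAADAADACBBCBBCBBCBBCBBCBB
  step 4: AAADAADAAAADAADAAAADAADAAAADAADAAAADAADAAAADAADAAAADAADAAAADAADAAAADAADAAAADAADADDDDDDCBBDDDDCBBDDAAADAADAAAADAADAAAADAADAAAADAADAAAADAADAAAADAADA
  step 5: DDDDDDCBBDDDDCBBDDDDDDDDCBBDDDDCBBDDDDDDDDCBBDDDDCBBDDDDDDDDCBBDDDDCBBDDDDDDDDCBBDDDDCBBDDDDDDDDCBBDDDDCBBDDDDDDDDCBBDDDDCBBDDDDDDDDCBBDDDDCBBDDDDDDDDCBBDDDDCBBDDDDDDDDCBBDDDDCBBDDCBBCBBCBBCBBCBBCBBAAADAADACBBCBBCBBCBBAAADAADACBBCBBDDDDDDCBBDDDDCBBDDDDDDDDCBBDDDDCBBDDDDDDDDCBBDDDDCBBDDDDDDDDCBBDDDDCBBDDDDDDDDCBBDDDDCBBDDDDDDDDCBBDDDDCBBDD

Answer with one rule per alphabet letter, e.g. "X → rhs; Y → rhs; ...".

A->DD, B->ADA, C->AA, D->CBB

  step 4 ⇒ step 5: AAADAADAAAADAADAAAADAADAAAADAADAAAADAADAAAADAADAAAADAADAAAADAADAAAADAADAAAADAADADDDDDDCBBDDDDCBBDDAAADAADAAAADAADAAAADAADAAAADAADAAAADAADAAAADAADA ⇒ DD·DD·DD·CBB·DD·DD·CBB·DD·DD·DD·DD·CBB·DD·DD·CBB·DD·DD·DD·DD·CBB·DD·DD·CBB·DD·DD·DD·DD·CBB·DD·DD·CBB·DD·DD·DD·DD·CBB·DD·DD·CBB·DD·DD·DD·DD·CBB·DD·DD·CBB·DD·DD·DD·DD·CBB·DD·DD·CBB·DD·DD·DD·DD·CBB·DD·DD·CBB·DD·DD·DD·DD·CBB·DD·DD·CBB·DD·DD·DD·DD·CBB·DD·DD·CBB·DD·CBB·CBB·CBB·CBB·CBB·CBB·AA·ADA·ADA·CBB·CBB·CBB·CBB·AA·ADA·ADA·CBB·CBB·DD·DD·DD·CBB·DD·DD·CBB·DD·DD·DD·DD·CBB·DD·DD·CBB·DD·DD·DD·DD·CBB·DD·DD·CBB·DD·DD·DD·DD·CBB·DD·DD·CBB·DD·DD·DD·DD·CBB·DD·DD·CBB·DD·DD·DD·DD·CBB·DD·DD·CBB·DD
    A ↦ DD
    B ↦ ADA
    C ↦ AA
    D ↦ CBB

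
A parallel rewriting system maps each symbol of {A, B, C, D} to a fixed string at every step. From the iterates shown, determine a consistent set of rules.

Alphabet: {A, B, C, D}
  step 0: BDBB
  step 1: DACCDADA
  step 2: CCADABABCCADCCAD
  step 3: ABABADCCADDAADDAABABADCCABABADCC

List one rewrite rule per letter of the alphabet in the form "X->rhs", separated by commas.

  step 2 ⇒ step 3: CCADABABCCADCCAD ⇒ AB·AB·AD·CC·AD·DA·AD·DA·AB·AB·AD·CC·AB·AB·AD·CC
    A ↦ AD
    B ↦ DA
    C ↦ AB
    D ↦ CC

A->AD, B->DA, C->AB, D->CC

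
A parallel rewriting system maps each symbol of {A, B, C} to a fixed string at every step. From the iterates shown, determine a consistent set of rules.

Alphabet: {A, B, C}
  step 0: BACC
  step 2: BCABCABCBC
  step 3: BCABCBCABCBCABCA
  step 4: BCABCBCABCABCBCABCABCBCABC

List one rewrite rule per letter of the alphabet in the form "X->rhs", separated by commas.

  step 3 ⇒ step 4: BCABCBCABCBCABCA ⇒ BC·A·BC·BC·A·BC·A·BC·BC·A·BC·A·BC·BC·A·BC
    A ↦ BC
    B ↦ BC
    C ↦ A

A->BC, B->BC, C->A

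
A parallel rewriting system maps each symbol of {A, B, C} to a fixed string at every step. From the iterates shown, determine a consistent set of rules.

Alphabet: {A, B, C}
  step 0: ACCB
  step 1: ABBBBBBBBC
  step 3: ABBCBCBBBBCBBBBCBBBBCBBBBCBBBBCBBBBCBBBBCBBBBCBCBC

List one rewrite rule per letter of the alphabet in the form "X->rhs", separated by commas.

A->AB, B->BC, C->BBB

  step 0 ⇒ step 1: ACCB ⇒ AB·BBB·BBB·BC
    A ↦ AB
    B ↦ BC
    C ↦ BBB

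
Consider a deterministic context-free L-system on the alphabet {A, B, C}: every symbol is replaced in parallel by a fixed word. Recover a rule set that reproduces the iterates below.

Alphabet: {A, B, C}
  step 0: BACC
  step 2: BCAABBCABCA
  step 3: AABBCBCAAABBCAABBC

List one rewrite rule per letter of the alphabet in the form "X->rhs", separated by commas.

A->BC, B->A, C->AB

  step 2 ⇒ step 3: BCAABBCABCA ⇒ A·AB·BC·BC·A·A·AB·BC·A·AB·BC
    A ↦ BC
    B ↦ A
    C ↦ AB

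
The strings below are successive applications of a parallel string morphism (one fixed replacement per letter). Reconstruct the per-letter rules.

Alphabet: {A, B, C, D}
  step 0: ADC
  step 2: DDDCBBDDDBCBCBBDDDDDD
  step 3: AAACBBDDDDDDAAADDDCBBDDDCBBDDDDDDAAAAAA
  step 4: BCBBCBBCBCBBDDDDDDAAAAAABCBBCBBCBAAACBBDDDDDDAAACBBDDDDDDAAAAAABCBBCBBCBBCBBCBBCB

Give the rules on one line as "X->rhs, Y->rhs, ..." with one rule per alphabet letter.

A->BCB, B->DDD, C->CBB, D->A

  step 3 ⇒ step 4: AAACBBDDDDDDAAADDDCBBDDDCBBDDDDDDAAAAAA ⇒ BCB·BCB·BCB·CBB·DDD·DDD·A·A·A·A·A·A·BCB·BCB·BCB·A·A·A·CBB·DDD·DDD·A·A·A·CBB·DDD·DDD·A·A·A·A·A·A·BCB·BCB·BCB·BCB·BCB·BCB
    A ↦ BCB
    B ↦ DDD
    C ↦ CBB
    D ↦ A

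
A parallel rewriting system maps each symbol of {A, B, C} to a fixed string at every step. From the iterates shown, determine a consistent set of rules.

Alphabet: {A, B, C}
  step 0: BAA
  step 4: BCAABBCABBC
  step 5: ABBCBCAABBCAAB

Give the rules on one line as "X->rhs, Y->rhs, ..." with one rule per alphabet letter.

  step 4 ⇒ step 5: BCAABBCABBC ⇒ A·B·BC·BC·A·A·B·BC·A·A·B
    A ↦ BC
    B ↦ A
    C ↦ B

A->BC, B->A, C->B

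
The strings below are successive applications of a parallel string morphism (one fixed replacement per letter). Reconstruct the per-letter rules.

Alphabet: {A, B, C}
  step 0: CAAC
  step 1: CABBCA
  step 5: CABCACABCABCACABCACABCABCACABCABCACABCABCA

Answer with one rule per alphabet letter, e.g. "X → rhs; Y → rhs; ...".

A->B, B->CA, C->CA

  step 0 ⇒ step 1: CAAC ⇒ CA·B·B·CA
    A ↦ B
    C ↦ CA
    B ↦ CA  (constrained at step 1)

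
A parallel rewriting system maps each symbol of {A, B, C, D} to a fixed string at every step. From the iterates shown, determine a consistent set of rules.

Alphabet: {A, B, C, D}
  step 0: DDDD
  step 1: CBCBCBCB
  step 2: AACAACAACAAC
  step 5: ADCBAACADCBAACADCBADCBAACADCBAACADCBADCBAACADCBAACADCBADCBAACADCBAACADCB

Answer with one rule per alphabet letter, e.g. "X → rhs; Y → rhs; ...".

A->AD, B->AC, C->A, D->CB

  step 1 ⇒ step 2: CBCBCBCB ⇒ A·AC·A·AC·A·AC·A·AC
    B ↦ AC
    C ↦ A
    A ↦ AD  (constrained at step 2)
  step 0 ⇒ step 1: DDDD ⇒ CB·CB·CB·CB
    D ↦ CB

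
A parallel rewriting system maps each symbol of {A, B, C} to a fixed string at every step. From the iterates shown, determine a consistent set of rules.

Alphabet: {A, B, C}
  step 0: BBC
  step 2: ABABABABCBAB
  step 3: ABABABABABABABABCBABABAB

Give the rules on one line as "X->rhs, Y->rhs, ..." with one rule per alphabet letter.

  step 2 ⇒ step 3: ABABABABCBAB ⇒ AB·AB·AB·AB·AB·AB·AB·AB·CB·AB·AB·AB
    A ↦ AB
    B ↦ AB
    C ↦ CB

A->AB, B->AB, C->CB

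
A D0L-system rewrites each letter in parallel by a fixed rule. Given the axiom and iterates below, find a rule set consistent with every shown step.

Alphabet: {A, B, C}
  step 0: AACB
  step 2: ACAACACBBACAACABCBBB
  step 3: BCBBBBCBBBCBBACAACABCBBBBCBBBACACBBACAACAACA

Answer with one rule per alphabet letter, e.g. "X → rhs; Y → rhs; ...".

A->B, B->ACA, C->CBB

  step 2 ⇒ step 3: ACAACACBBACAACABCBBB ⇒ B·CBB·B·B·CBB·B·CBB·ACA·ACA·B·CBB·B·B·CBB·B·ACA·CBB·ACA·ACA·ACA
    A ↦ B
    B ↦ ACA
    C ↦ CBB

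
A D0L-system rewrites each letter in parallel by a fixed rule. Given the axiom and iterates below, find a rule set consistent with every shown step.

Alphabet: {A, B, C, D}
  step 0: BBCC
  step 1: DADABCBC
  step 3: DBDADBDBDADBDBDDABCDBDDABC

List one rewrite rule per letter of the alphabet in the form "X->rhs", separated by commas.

A->D, B->DA, C->BC, D->DB

  step 0 ⇒ step 1: BBCC ⇒ DA·DA·BC·BC
    B ↦ DA
    C ↦ BC
    A ↦ D  (constrained at step 1)
    D ↦ DB  (constrained at step 1)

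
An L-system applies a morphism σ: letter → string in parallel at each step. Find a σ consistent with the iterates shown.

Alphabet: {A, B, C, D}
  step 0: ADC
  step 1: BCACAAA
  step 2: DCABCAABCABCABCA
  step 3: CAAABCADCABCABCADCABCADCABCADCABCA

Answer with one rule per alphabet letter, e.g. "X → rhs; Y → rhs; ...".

  step 2 ⇒ step 3: DCABCAABCABCABCA ⇒ CAA·A·BCA·DC·A·BCA·BCA·DC·A·BCA·DC·A·BCA·DC·A·BCA
    A ↦ BCA
    B ↦ DC
    C ↦ A
    D ↦ CAA

A->BCA, B->DC, C->A, D->CAA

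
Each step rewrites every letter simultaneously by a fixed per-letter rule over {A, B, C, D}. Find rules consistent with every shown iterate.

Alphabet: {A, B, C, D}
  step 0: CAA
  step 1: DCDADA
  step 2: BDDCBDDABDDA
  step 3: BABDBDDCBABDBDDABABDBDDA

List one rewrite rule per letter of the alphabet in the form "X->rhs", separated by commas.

A->DA, B->BA, C->DC, D->BD

  step 2 ⇒ step 3: BDDCBDDABDDA ⇒ BA·BD·BD·DC·BA·BD·BD·DA·BA·BD·BD·DA
    A ↦ DA
    B ↦ BA
    C ↦ DC
    D ↦ BD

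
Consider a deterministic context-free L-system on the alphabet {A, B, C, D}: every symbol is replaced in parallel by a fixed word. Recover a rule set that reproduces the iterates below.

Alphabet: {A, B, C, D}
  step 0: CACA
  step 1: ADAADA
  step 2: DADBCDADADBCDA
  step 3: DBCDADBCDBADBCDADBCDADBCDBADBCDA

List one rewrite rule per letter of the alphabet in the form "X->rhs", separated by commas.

  step 2 ⇒ step 3: DADBCDADADBCDA ⇒ DBC·DA·DBC·DB·A·DBC·DA·DBC·DA·DBC·DB·A·DBC·DA
    A ↦ DA
    B ↦ DB
    C ↦ A
    D ↦ DBC

A->DA, B->DB, C->A, D->DBC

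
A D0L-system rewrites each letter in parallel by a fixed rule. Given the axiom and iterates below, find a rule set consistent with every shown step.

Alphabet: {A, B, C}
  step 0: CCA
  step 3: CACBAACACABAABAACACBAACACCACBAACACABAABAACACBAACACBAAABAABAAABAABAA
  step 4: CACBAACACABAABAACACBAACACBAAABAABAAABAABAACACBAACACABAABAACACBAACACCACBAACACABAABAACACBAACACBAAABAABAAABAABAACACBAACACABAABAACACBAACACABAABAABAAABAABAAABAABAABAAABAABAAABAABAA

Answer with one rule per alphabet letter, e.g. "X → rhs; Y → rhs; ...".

A->BAA, B->A, C->CAC

  step 3 ⇒ step 4: CACBAACACABAABAACACBAACACCACBAACACABAABAACACBAACACBAAABAABAAABAABAA ⇒ CAC·BAA·CAC·A·BAA·BAA·CAC·BAA·CAC·BAA·A·BAA·BAA·A·BAA·BAA·CAC·BAA·CAC·A·BAA·BAA·CAC·BAA·CAC·CAC·BAA·CAC·A·BAA·BAA·CAC·BAA·CAC·BAA·A·BAA·BAA·A·BAA·BAA·CAC·BAA·CAC·A·BAA·BAA·CAC·BAA·CAC·A·BAA·BAA·BAA·A·BAA·BAA·A·BAA·BAA·BAA·A·BAA·BAA·A·BAA·BAA
    A ↦ BAA
    B ↦ A
    C ↦ CAC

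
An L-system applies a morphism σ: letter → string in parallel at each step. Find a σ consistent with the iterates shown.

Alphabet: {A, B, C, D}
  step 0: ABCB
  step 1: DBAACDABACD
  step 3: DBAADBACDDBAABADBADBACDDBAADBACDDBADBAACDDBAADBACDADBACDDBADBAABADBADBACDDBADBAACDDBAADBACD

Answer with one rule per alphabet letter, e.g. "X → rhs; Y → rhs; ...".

  step 0 ⇒ step 1: ABCB ⇒ DBA·ACD·AB·ACD
    A ↦ DBA
    B ↦ ACD
    C ↦ AB
    D ↦ ADB  (constrained at step 1)

A->DBA, B->ACD, C->AB, D->ADB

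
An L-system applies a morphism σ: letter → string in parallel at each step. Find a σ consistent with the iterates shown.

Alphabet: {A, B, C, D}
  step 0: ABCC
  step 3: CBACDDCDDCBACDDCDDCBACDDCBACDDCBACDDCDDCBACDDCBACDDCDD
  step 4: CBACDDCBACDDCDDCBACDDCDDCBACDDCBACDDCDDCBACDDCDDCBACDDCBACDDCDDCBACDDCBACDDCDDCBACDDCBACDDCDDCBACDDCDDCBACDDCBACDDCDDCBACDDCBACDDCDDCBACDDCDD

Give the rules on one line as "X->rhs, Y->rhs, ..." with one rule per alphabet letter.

  step 3 ⇒ step 4: CBACDDCDDCBACDDCDDCBACDDCBACDDCBACDDCDDCBACDDCBACDDCDD ⇒ CBA·C·DD·CBA·CDD·CDD·CBA·CDD·CDD·CBA·C·DD·CBA·CDD·CDD·CBA·CDD·CDD·CBA·C·DD·CBA·CDD·CDD·CBA·C·DD·CBA·CDD·CDD·CBA·C·DD·CBA·CDD·CDD·CBA·CDD·CDD·CBA·C·DD·CBA·CDD·CDD·CBA·C·DD·CBA·CDD·CDD·CBA·CDD·CDD
    A ↦ DD
    B ↦ C
    C ↦ CBA
    D ↦ CDD

A->DD, B->C, C->CBA, D->CDD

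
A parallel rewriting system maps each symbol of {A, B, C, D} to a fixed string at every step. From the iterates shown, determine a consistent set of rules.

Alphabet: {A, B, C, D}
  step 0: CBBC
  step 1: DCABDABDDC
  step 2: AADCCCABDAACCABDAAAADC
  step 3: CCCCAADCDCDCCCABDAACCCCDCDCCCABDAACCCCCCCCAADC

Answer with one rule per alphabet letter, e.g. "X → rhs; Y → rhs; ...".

A->CC, B->ABD, C->DC, D->AA

  step 2 ⇒ step 3: AADCCCABDAACCABDAAAADC ⇒ CC·CC·AA·DC·DC·DC·CC·ABD·AA·CC·CC·DC·DC·CC·ABD·AA·CC·CC·CC·CC·AA·DC
    A ↦ CC
    B ↦ ABD
    C ↦ DC
    D ↦ AA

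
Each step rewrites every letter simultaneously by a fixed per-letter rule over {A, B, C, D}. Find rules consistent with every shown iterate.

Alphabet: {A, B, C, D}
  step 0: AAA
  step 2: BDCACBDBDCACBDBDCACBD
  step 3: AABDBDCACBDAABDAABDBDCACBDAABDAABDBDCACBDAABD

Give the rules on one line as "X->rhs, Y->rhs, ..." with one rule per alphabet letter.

A->CAC, B->A, C->BD, D->ABD

  step 2 ⇒ step 3: BDCACBDBDCACBDBDCACBD ⇒ A·ABD·BD·CAC·BD·A·ABD·A·ABD·BD·CAC·BD·A·ABD·A·ABD·BD·CAC·BD·A·ABD
    A ↦ CAC
    B ↦ A
    C ↦ BD
    D ↦ ABD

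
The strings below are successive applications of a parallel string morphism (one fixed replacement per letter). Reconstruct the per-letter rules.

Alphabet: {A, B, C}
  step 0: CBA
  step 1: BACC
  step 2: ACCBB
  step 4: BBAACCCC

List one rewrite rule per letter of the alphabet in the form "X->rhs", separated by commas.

A->CC, B->A, C->B

  step 1 ⇒ step 2: BACC ⇒ A·CC·B·B
    A ↦ CC
    B ↦ A
    C ↦ B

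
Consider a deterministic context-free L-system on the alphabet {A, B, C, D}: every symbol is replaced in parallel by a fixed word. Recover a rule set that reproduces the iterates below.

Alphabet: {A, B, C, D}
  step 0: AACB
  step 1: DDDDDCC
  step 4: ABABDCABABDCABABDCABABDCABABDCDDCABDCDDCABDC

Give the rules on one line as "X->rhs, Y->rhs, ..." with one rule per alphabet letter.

A->DD, B->C, C->DC, D->AB

  step 0 ⇒ step 1: AACB ⇒ DD·DD·DC·C
    A ↦ DD
    B ↦ C
    C ↦ DC
    D ↦ AB  (constrained at step 1)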